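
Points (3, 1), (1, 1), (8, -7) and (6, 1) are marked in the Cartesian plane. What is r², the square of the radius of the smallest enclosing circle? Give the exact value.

By Welzl's lemma the MEC is supported by two points (diametrically opposite) or three points (on a circumcircle).
The farthest pair is (1, 1)–(8, -7) with squared distance 113. The circle on this segment as diameter has centre (4.5, -3) and r² = 113/4 = 28.25.
Check (3, 1): distance² to centre = 18.25 ≤ 28.25, so it lies inside.
All remaining points lie in this disk, and no smaller disk contains both endpoints, so this is the minimum enclosing circle.

28.25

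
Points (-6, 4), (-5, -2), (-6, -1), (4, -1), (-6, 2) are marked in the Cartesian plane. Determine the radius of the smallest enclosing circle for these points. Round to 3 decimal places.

5.590

By Welzl's lemma the MEC is supported by two points (diametrically opposite) or three points (on a circumcircle).
The farthest pair is (-6, 4)–(4, -1) with squared distance 125. The circle on this segment as diameter has centre (-1, 1.5) and r² = 125/4 = 31.25.
Check (-5, -2): distance² to centre = 28.25 ≤ 31.25, so it lies inside.
All remaining points lie in this disk, and no smaller disk contains both endpoints, so this is the minimum enclosing circle.
r = √(31.25) ≈ 5.590.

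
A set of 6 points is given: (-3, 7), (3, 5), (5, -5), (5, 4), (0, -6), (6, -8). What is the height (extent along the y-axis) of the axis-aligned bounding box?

15

max y = 7, min y = -8, so height = 15.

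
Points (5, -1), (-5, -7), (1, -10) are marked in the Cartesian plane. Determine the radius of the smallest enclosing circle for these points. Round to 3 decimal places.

Call the three points A, B, C in the order given.
Side lengths²: AB² = 136, AC² = 97, BC² = 45.
Since AB² = 136 < 97 + 45 = 142, the triangle is acute, so the smallest enclosing circle is the circumcircle.
Circumcentre = (3/22, -93/22), r² = 8245/242.
r = √(8245/242) ≈ 5.837.

5.837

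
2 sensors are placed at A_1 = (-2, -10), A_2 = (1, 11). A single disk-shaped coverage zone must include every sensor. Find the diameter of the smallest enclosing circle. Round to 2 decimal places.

21.21

The smallest circle enclosing two points has them as diameter endpoints.
Centre = midpoint = (-0.5, 0.5); r² = |A_1A_2|²/4 = 450/4 = 112.5.
Diameter = 2r = 2√(112.5) ≈ 21.21.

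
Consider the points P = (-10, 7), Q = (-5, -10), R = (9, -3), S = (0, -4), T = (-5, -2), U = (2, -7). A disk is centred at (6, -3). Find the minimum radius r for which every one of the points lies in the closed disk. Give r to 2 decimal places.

The required radius is the distance from (6, -3) to the farthest point.
Squared distances: 356, 170, 9, 37, 122, 32.
Maximum is 356, attained at P.
r = √356 ≈ 18.87.

18.87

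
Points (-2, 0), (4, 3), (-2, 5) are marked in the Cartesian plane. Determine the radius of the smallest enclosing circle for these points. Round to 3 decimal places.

Call the three points A, B, C in the order given.
Side lengths²: AB² = 45, AC² = 25, BC² = 40.
Since AB² = 45 < 40 + 25 = 65, the triangle is acute, so the smallest enclosing circle is the circumcircle.
Circumcentre = (0.5, 2.5), r² = 12.5.
r = √(12.5) ≈ 3.536.

3.536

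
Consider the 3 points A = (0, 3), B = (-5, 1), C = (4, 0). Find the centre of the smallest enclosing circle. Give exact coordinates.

Side lengths²: AB² = 29, AC² = 25, BC² = 82.
Since BC² = 82 ≥ 29 + 25 = 54, the angle opposite BC is not acute, so the smallest enclosing circle has BC as diameter.
Centre = midpoint of BC = (-0.5, 0.5), r² = 82/4 = 20.5.
Centre = (-0.5, 0.5).

(-0.5, 0.5)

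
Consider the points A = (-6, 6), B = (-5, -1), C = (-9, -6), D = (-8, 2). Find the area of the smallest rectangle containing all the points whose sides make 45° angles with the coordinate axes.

In coordinates u = x + y, v = x − y the rectangle is axis-aligned; the map (x,y)→(u,v) scales areas by 2.
u-values: 0, -6, -15, -6; range = 0 − (-15) = 15.
v-values: -12, -4, -3, -10; range = -3 − (-12) = 9.
Area = (15 × 9) / 2 = 67.5.

67.5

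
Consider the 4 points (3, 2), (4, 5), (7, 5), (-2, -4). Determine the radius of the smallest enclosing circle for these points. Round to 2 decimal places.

The farthest pair is (7, 5)–(-2, -4) with squared distance 162. The circle on this segment as diameter has centre (2.5, 0.5) and r² = 162/4 = 40.5.
Check (3, 2): distance² to centre = 2.5 ≤ 40.5, so it lies inside.
All remaining points lie in this disk, and no smaller disk contains both endpoints, so this is the minimum enclosing circle.
r = √(40.5) ≈ 6.36.

6.36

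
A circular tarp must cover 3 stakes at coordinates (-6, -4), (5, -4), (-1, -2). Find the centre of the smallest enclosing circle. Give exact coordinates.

(-0.5, -4)

Call the three points A, B, C in the order given.
Side lengths²: AB² = 121, AC² = 29, BC² = 40.
Since AB² = 121 ≥ 40 + 29 = 69, the angle opposite AB is not acute, so the smallest enclosing circle has AB as diameter.
Centre = midpoint of AB = (-0.5, -4), r² = 121/4 = 30.25.
Centre = (-0.5, -4).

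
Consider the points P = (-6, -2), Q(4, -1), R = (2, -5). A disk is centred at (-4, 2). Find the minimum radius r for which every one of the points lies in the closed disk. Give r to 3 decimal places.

9.220

The required radius is the distance from (-4, 2) to the farthest point.
Squared distances: 20, 73, 85.
Maximum is 85, attained at R.
r = √85 ≈ 9.220.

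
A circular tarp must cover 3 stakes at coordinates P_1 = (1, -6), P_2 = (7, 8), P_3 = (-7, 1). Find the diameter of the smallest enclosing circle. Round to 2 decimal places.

16.46

Side lengths²: P_1P_2² = 232, P_1P_3² = 113, P_2P_3² = 245.
Since P_2P_3² = 245 < 232 + 113 = 345, the triangle is acute, so the smallest enclosing circle is the circumcircle.
Circumcentre = (25/22, 49/22), r² = 16385/242.
Diameter = 2r = 2√(16385/242) ≈ 16.46.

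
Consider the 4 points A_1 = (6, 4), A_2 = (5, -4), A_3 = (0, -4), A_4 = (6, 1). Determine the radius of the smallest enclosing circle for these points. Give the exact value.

5

By Welzl's lemma the MEC is supported by two points (diametrically opposite) or three points (on a circumcircle).
The farthest pair is A_1–A_3 with squared distance 100. The circle on this segment as diameter has centre (3, 0) and r² = 100/4 = 25.
Check A_2: distance² to centre = 20 ≤ 25, so it lies inside.
All remaining points lie in this disk, and no smaller disk contains both endpoints, so this is the minimum enclosing circle.
r = √25 = 5.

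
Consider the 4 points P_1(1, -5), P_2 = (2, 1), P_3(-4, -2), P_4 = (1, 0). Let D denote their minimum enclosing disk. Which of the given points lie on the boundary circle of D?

P_1, P_2, P_3

The minimum enclosing circle of a finite set is fixed by two of the points (as a diameter) or three (as a circumcircle).
The minimum enclosing circle is determined by three boundary points: P_1, P_2, P_3.
Their circumcentre is (-9/22, -37/22) with r² = 3145/242.
The farthest remaining point P_4 is at distance² 1165/242 ≤ 3145/242.
The points at distance exactly r from the centre are P_1, P_2, P_3 — 3 points.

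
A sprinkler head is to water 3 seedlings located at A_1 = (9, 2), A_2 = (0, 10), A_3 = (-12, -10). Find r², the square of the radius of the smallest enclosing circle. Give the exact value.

160225/1058

Side lengths²: A_1A_2² = 145, A_1A_3² = 585, A_2A_3² = 544.
Since A_1A_3² = 585 < 544 + 145 = 689, the triangle is acute, so the smallest enclosing circle is the circumcircle.
Circumcentre = (-121/46, -93/46), r² = 160225/1058.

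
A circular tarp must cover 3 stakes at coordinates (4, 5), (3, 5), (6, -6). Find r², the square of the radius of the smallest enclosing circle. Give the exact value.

32.5

Call the three points A, B, C in the order given.
Side lengths²: AB² = 1, AC² = 125, BC² = 130.
Since BC² = 130 ≥ 125 + 1 = 126, the angle opposite BC is not acute, so the smallest enclosing circle has BC as diameter.
Centre = midpoint of BC = (4.5, -0.5), r² = 130/4 = 32.5.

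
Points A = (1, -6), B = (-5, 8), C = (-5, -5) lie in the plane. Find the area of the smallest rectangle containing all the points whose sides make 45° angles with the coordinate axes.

In coordinates u = x + y, v = x − y the rectangle is axis-aligned; the map (x,y)→(u,v) scales areas by 2.
u-values: -5, 3, -10; range = 3 − (-10) = 13.
v-values: 7, -13, 0; range = 7 − (-13) = 20.
Area = (13 × 20) / 2 = 130.

130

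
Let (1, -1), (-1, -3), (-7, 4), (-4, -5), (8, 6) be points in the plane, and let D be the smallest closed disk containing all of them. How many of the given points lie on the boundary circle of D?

3

The minimum enclosing circle is determined by three boundary points: (-7, 4), (-4, -5), (8, 6).
Their circumcentre is (89/94, 155/94) with r² = 303425/4418.
The farthest remaining point (-1, -3) is at distance² 112229/4418 ≤ 303425/4418.
The points at distance exactly r from the centre are (-7, 4), (-4, -5), (8, 6) — 3 points.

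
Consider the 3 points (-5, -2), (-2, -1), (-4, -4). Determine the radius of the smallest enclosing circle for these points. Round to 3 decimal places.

Call the three points A, B, C in the order given.
Side lengths²: AB² = 10, AC² = 5, BC² = 13.
Since BC² = 13 < 10 + 5 = 15, the triangle is acute, so the smallest enclosing circle is the circumcircle.
Circumcentre = (-45/14, -33/14), r² = 325/98.
r = √(325/98) ≈ 1.821.

1.821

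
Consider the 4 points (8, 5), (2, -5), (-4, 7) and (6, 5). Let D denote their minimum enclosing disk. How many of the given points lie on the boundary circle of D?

3

By Welzl's lemma the MEC is supported by two points (diametrically opposite) or three points (on a circumcircle).
The minimum enclosing circle is determined by three boundary points: (8, 5), (2, -5), (-4, 7).
Their circumcentre is (15/11, 24/11) with r² = 6290/121.
The farthest remaining point (6, 5) is at distance² 3562/121 ≤ 6290/121.
The points at distance exactly r from the centre are (8, 5), (2, -5), (-4, 7) — 3 points.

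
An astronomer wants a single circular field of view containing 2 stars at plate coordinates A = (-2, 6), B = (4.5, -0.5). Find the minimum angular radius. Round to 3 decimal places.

The smallest circle enclosing two points has them as diameter endpoints.
Centre = midpoint = (1.25, 2.75); r² = |AB|²/4 = 84.5/4 = 21.125.
r = √(21.125) ≈ 4.596.

4.596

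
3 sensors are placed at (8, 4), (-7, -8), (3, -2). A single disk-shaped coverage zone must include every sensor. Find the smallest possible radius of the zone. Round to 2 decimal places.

9.60

Call the three points A, B, C in the order given.
Side lengths²: AB² = 369, AC² = 61, BC² = 136.
Since AB² = 369 ≥ 136 + 61 = 197, the angle opposite AB is not acute, so the smallest enclosing circle has AB as diameter.
Centre = midpoint of AB = (0.5, -2), r² = 369/4 = 92.25.
r = √(92.25) ≈ 9.60.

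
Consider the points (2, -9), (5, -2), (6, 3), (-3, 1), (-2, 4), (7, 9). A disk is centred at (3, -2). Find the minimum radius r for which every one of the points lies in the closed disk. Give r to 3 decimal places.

The required radius is the distance from (3, -2) to the farthest point.
Squared distances: 50, 4, 34, 45, 61, 137.
Maximum is 137, attained at (7, 9).
r = √137 ≈ 11.705.

11.705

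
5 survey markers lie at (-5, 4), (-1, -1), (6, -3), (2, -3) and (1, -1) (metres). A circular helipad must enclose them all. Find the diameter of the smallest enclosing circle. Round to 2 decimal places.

13.04

The minimum enclosing circle of a finite set is fixed by two of the points (as a diameter) or three (as a circumcircle).
The farthest pair is (-5, 4)–(6, -3) with squared distance 170. The circle on this segment as diameter has centre (0.5, 0.5) and r² = 170/4 = 42.5.
Check (-1, -1): distance² to centre = 4.5 ≤ 42.5, so it lies inside.
All remaining points lie in this disk, and no smaller disk contains both endpoints, so this is the minimum enclosing circle.
Diameter = 2r = 2√(42.5) ≈ 13.04.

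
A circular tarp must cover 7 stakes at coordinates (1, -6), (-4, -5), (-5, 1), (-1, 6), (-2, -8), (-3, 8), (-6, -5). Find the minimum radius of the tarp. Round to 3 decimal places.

8.016

By Welzl's lemma the MEC is supported by two points (diametrically opposite) or three points (on a circumcircle).
The farthest pair is (-2, -8)–(-3, 8) with squared distance 257. The circle on this segment as diameter has centre (-2.5, 0) and r² = 257/4 = 64.25.
Check (1, -6): distance² to centre = 48.25 ≤ 64.25, so it lies inside.
All remaining points lie in this disk, and no smaller disk contains both endpoints, so this is the minimum enclosing circle.
r = √(64.25) ≈ 8.016.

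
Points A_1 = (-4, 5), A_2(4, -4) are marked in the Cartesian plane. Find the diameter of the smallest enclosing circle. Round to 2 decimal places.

12.04

The smallest circle enclosing two points has them as diameter endpoints.
Centre = midpoint = (0, 0.5); r² = |A_1A_2|²/4 = 145/4 = 36.25.
Diameter = 2r = 2√(36.25) ≈ 12.04.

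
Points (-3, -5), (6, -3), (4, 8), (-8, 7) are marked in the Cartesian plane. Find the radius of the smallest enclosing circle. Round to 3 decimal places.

The farthest pair is (6, -3)–(-8, 7) with squared distance 296. The circle on this segment as diameter has centre (-1, 2) and r² = 296/4 = 74.
Check (-3, -5): distance² to centre = 53 ≤ 74, so it lies inside.
All remaining points lie in this disk, and no smaller disk contains both endpoints, so this is the minimum enclosing circle.
r = √74 ≈ 8.602.

8.602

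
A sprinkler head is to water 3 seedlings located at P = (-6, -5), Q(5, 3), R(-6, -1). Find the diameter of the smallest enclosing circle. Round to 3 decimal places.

13.601

Side lengths²: PQ² = 185, PR² = 16, QR² = 137.
Since PQ² = 185 ≥ 137 + 16 = 153, the angle opposite PQ is not acute, so the smallest enclosing circle has PQ as diameter.
Centre = midpoint of PQ = (-0.5, -1), r² = 185/4 = 46.25.
Diameter = 2r = 2√(46.25) ≈ 13.601.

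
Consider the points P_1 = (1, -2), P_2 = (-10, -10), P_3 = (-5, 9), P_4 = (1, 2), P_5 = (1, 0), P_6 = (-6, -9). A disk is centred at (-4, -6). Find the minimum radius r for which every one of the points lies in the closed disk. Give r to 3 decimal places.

The required radius is the distance from (-4, -6) to the farthest point.
Squared distances: 41, 52, 226, 89, 61, 13.
Maximum is 226, attained at P_3.
r = √226 ≈ 15.033.

15.033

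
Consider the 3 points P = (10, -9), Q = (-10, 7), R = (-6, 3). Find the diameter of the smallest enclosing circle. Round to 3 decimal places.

Side lengths²: PQ² = 656, PR² = 400, QR² = 32.
Since PQ² = 656 ≥ 400 + 32 = 432, the angle opposite PQ is not acute, so the smallest enclosing circle has PQ as diameter.
Centre = midpoint of PQ = (0, -1), r² = 656/4 = 164.
Diameter = 2r = 2√164 ≈ 25.612.

25.612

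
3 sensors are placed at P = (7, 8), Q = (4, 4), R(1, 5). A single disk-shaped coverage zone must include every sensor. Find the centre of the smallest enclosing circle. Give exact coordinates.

Side lengths²: PQ² = 25, PR² = 45, QR² = 10.
Since PR² = 45 ≥ 25 + 10 = 35, the angle opposite PR is not acute, so the smallest enclosing circle has PR as diameter.
Centre = midpoint of PR = (4, 6.5), r² = 45/4 = 11.25.
Centre = (4, 6.5).

(4, 6.5)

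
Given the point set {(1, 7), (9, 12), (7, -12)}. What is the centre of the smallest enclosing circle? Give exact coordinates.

(8, 0)

Call the three points A, B, C in the order given.
Side lengths²: AB² = 89, AC² = 397, BC² = 580.
Since BC² = 580 ≥ 397 + 89 = 486, the angle opposite BC is not acute, so the smallest enclosing circle has BC as diameter.
Centre = midpoint of BC = (8, 0), r² = 580/4 = 145.
Centre = (8, 0).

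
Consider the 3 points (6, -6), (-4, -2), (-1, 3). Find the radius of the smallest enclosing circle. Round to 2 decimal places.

5.77

Call the three points A, B, C in the order given.
Side lengths²: AB² = 116, AC² = 130, BC² = 34.
Since AC² = 130 < 116 + 34 = 150, the triangle is acute, so the smallest enclosing circle is the circumcircle.
Circumcentre = (55/31, -64/31), r² = 32045/961.
r = √(32045/961) ≈ 5.77.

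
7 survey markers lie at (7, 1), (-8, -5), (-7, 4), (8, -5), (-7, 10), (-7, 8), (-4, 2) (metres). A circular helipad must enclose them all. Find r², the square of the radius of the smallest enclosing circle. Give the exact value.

113

The minimum enclosing circle is determined by three boundary points: (-8, -5), (8, -5), (-7, 10).
Their circumcentre is (0, 2) with r² = 113.
The farthest remaining point (-7, 8) is at distance² 85 ≤ 113.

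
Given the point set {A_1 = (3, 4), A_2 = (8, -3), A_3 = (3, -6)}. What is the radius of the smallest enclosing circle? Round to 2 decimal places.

Side lengths²: A_1A_2² = 74, A_1A_3² = 100, A_2A_3² = 34.
Since A_1A_3² = 100 < 74 + 34 = 108, the triangle is acute, so the smallest enclosing circle is the circumcircle.
Circumcentre = (3.4, -1), r² = 25.16.
r = √(25.16) ≈ 5.02.

5.02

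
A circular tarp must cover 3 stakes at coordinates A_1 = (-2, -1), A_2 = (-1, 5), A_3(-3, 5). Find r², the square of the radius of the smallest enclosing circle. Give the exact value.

1369/144

Side lengths²: A_1A_2² = 37, A_1A_3² = 37, A_2A_3² = 4.
Since A_1A_3² = 37 < 37 + 4 = 41, the triangle is acute, so the smallest enclosing circle is the circumcircle.
Circumcentre = (-2, 25/12), r² = 1369/144.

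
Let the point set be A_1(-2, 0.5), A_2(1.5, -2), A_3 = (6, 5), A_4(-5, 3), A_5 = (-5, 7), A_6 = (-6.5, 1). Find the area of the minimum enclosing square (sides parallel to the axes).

156.25

The bounding box has width 12.5 and height 9.
An axis-aligned square enclosing the set must have side ≥ max(width, height).
So the minimum side is max(12.5, 9) = 12.5.
Area = 12.5² = 156.25.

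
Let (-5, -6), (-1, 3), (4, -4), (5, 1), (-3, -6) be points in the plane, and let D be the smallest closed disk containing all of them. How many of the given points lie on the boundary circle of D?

The farthest pair is (-5, -6)–(5, 1) with squared distance 149. The circle on this segment as diameter has centre (0, -2.5) and r² = 149/4 = 37.25.
Check (-1, 3): distance² to centre = 31.25 ≤ 37.25, so it lies inside.
All remaining points lie in this disk, and no smaller disk contains both endpoints, so this is the minimum enclosing circle.
The points at distance exactly r from the centre are (-5, -6), (5, 1) — 2 points.

2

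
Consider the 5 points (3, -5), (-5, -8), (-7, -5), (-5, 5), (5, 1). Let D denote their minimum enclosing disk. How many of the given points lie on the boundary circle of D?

The minimum enclosing circle of a finite set is fixed by two of the points (as a diameter) or three (as a circumcircle).
The minimum enclosing circle is determined by three boundary points: (-5, -8), (-5, 5), (5, 1).
Their circumcentre is (-1.8, -1.5) with r² = 52.49.
The farthest remaining point (-7, -5) is at distance² 39.29 ≤ 52.49.
The points at distance exactly r from the centre are (-5, -8), (-5, 5), (5, 1) — 3 points.

3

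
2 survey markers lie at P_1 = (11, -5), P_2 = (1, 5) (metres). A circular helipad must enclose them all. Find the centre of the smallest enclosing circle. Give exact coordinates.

The smallest circle enclosing two points has them as diameter endpoints.
Centre = midpoint = (6, 0); r² = |P_1P_2|²/4 = 200/4 = 50.
Centre = (6, 0).

(6, 0)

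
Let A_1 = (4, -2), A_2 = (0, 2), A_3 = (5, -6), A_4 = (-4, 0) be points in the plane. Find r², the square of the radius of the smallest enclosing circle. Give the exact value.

The minimum enclosing circle of a finite set is fixed by two of the points (as a diameter) or three (as a circumcircle).
The farthest pair is A_3–A_4 with squared distance 117. The circle on this segment as diameter has centre (0.5, -3) and r² = 117/4 = 29.25.
Check A_1: distance² to centre = 13.25 ≤ 29.25, so it lies inside.
All remaining points lie in this disk, and no smaller disk contains both endpoints, so this is the minimum enclosing circle.

29.25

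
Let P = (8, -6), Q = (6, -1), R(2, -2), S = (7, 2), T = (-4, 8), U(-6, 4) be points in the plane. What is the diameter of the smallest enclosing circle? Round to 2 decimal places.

18.44

The farthest pair is P–T with squared distance 340. The circle on this segment as diameter has centre (2, 1) and r² = 340/4 = 85.
Check Q: distance² to centre = 20 ≤ 85, so it lies inside.
All remaining points lie in this disk, and no smaller disk contains both endpoints, so this is the minimum enclosing circle.
Diameter = 2r = 2√85 ≈ 18.44.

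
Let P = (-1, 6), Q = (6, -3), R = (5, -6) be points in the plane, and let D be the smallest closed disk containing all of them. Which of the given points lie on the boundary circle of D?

P, R

Side lengths²: PQ² = 130, PR² = 180, QR² = 10.
Since PR² = 180 ≥ 130 + 10 = 140, the angle opposite PR is not acute, so the smallest enclosing circle has PR as diameter.
Centre = midpoint of PR = (2, 0), r² = 180/4 = 45.
The points at distance exactly r from the centre are P, R — 2 points.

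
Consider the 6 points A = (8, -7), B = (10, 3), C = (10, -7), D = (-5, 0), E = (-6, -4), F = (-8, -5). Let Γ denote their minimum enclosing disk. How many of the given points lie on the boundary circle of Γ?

3

A smallest enclosing disk is always determined by at most three of the input points on its boundary.
The minimum enclosing circle is determined by three boundary points: B, C, F.
Their circumcentre is (13/9, -2) with r² = 7954/81.
The farthest remaining point A is at distance² 5506/81 ≤ 7954/81.
The points at distance exactly r from the centre are B, C, F — 3 points.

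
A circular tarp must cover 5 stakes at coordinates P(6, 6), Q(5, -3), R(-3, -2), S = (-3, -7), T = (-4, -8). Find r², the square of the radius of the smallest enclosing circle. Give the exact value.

74

The minimum enclosing circle of a finite set is fixed by two of the points (as a diameter) or three (as a circumcircle).
The farthest pair is P–T with squared distance 296. The circle on this segment as diameter has centre (1, -1) and r² = 296/4 = 74.
Check Q: distance² to centre = 20 ≤ 74, so it lies inside.
All remaining points lie in this disk, and no smaller disk contains both endpoints, so this is the minimum enclosing circle.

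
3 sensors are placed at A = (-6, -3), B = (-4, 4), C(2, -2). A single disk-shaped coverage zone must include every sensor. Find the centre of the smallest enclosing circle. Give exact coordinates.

Side lengths²: AB² = 53, AC² = 65, BC² = 72.
Since BC² = 72 < 65 + 53 = 118, the triangle is acute, so the smallest enclosing circle is the circumcircle.
Circumcentre = (-41/18, -5/18), r² = 3445/162.
Centre = (-41/18, -5/18).

(-41/18, -5/18)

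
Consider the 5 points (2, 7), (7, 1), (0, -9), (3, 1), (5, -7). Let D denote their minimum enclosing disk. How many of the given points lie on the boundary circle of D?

A smallest enclosing disk is always determined by at most three of the input points on its boundary.
The farthest pair is (2, 7)–(0, -9) with squared distance 260. The circle on this segment as diameter has centre (1, -1) and r² = 260/4 = 65.
Check (7, 1): distance² to centre = 40 ≤ 65, so it lies inside.
All remaining points lie in this disk, and no smaller disk contains both endpoints, so this is the minimum enclosing circle.
The points at distance exactly r from the centre are (2, 7), (0, -9) — 2 points.

2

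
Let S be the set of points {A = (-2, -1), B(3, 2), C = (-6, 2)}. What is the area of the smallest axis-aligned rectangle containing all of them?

x ranges over [-6, 3], width 9.
y ranges over [-1, 2], height 3.
Area = 9 × 3 = 27.

27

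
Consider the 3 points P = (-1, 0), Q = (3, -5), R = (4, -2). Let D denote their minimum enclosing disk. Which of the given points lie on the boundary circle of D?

P, Q

Side lengths²: PQ² = 41, PR² = 29, QR² = 10.
Since PQ² = 41 ≥ 29 + 10 = 39, the angle opposite PQ is not acute, so the smallest enclosing circle has PQ as diameter.
Centre = midpoint of PQ = (1, -2.5), r² = 41/4 = 10.25.
The points at distance exactly r from the centre are P, Q — 2 points.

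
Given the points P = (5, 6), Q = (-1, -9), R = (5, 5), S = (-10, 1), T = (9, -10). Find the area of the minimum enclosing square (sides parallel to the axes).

The bounding box has width 19 and height 16.
An axis-aligned square enclosing the set must have side ≥ max(width, height).
So the minimum side is max(19, 16) = 19.
Area = 19² = 361.

361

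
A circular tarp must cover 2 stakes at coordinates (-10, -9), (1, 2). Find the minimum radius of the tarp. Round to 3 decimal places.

The smallest circle enclosing two points has them as diameter endpoints.
Centre = midpoint = (-4.5, -3.5); r² = |(-10, -9)−(1, 2)|²/4 = 242/4 = 60.5.
r = √(60.5) ≈ 7.778.

7.778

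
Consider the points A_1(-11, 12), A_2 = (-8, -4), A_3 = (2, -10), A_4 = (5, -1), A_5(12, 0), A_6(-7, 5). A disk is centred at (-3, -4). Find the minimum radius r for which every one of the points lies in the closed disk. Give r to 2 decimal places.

The required radius is the distance from (-3, -4) to the farthest point.
Squared distances: 320, 25, 61, 73, 241, 97.
Maximum is 320, attained at A_1.
r = √320 ≈ 17.89.

17.89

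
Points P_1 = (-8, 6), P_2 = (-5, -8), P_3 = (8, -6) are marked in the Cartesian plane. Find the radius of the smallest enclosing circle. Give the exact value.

10

Side lengths²: P_1P_2² = 205, P_1P_3² = 400, P_2P_3² = 173.
Since P_1P_3² = 400 ≥ 205 + 173 = 378, the angle opposite P_1P_3 is not acute, so the smallest enclosing circle has P_1P_3 as diameter.
Centre = midpoint of P_1P_3 = (0, 0), r² = 400/4 = 100.
r = √100 = 10.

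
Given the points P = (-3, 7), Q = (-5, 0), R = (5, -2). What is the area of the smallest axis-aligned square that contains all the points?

100

The bounding box has width 10 and height 9.
An axis-aligned square enclosing the set must have side ≥ max(width, height).
So the minimum side is max(10, 9) = 10.
Area = 10² = 100.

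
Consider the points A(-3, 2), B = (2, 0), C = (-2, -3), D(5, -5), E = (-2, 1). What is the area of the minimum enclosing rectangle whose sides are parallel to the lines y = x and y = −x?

In coordinates u = x + y, v = x − y the rectangle is axis-aligned; the map (x,y)→(u,v) scales areas by 2.
u-values: -1, 2, -5, 0, -1; range = 2 − (-5) = 7.
v-values: -5, 2, 1, 10, -3; range = 10 − (-5) = 15.
Area = (7 × 15) / 2 = 52.5.

52.5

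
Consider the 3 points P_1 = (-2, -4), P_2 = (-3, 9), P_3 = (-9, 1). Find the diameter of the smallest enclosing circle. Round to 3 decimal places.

Side lengths²: P_1P_2² = 170, P_1P_3² = 74, P_2P_3² = 100.
Since P_1P_2² = 170 < 100 + 74 = 174, the triangle is acute, so the smallest enclosing circle is the circumcircle.
Circumcentre = (-114/43, 107/43), r² = 78625/1849.
Diameter = 2r = 2√(78625/1849) ≈ 13.042.

13.042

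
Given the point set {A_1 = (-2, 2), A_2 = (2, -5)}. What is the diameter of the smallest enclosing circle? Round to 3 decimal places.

8.062

The smallest circle enclosing two points has them as diameter endpoints.
Centre = midpoint = (0, -1.5); r² = |A_1A_2|²/4 = 65/4 = 16.25.
Diameter = 2r = 2√(16.25) ≈ 8.062.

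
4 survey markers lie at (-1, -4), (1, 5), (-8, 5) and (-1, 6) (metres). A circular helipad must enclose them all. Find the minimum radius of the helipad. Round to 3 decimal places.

The minimum enclosing circle of a finite set is fixed by two of the points (as a diameter) or three (as a circumcircle).
The minimum enclosing circle is determined by three boundary points: (-1, -4), (1, 5), (-8, 5).
Their circumcentre is (-3.5, 23/18) with r² = 5525/162.
The farthest remaining point (-1, 6) is at distance² 4625/162 ≤ 5525/162.
r = √(5525/162) ≈ 5.840.

5.840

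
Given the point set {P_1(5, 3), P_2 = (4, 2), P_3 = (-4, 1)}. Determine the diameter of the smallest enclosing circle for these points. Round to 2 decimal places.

Side lengths²: P_1P_2² = 2, P_1P_3² = 85, P_2P_3² = 65.
Since P_1P_3² = 85 ≥ 65 + 2 = 67, the angle opposite P_1P_3 is not acute, so the smallest enclosing circle has P_1P_3 as diameter.
Centre = midpoint of P_1P_3 = (0.5, 2), r² = 85/4 = 21.25.
Diameter = 2r = 2√(21.25) ≈ 9.22.

9.22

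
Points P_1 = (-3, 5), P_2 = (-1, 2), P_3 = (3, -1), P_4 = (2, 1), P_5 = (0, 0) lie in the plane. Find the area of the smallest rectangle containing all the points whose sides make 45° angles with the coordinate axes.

18

In coordinates u = x + y, v = x − y the rectangle is axis-aligned; the map (x,y)→(u,v) scales areas by 2.
u-values: 2, 1, 2, 3, 0; range = 3 − 0 = 3.
v-values: -8, -3, 4, 1, 0; range = 4 − (-8) = 12.
Area = (3 × 12) / 2 = 18.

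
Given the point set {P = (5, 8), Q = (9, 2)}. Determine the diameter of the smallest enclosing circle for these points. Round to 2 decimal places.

7.21

The smallest circle enclosing two points has them as diameter endpoints.
Centre = midpoint = (7, 5); r² = |PQ|²/4 = 52/4 = 13.
Diameter = 2r = 2√13 ≈ 7.21.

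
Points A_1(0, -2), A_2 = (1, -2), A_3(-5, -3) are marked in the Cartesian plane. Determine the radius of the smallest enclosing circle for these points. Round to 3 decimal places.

3.041

Side lengths²: A_1A_2² = 1, A_1A_3² = 26, A_2A_3² = 37.
Since A_2A_3² = 37 ≥ 26 + 1 = 27, the angle opposite A_2A_3 is not acute, so the smallest enclosing circle has A_2A_3 as diameter.
Centre = midpoint of A_2A_3 = (-2, -2.5), r² = 37/4 = 9.25.
r = √(9.25) ≈ 3.041.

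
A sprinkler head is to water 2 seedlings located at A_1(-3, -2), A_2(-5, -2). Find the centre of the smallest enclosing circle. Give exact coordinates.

The smallest circle enclosing two points has them as diameter endpoints.
Centre = midpoint = (-4, -2); r² = |A_1A_2|²/4 = 4/4 = 1.
Centre = (-4, -2).

(-4, -2)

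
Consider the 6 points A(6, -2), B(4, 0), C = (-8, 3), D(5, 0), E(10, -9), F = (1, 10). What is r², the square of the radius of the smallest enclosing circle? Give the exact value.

The minimum enclosing circle is determined by three boundary points: C, E, F.
Their circumcentre is (7/3, -1) with r² = 1105/9.
The farthest remaining point A is at distance² 130/9 ≤ 1105/9.

1105/9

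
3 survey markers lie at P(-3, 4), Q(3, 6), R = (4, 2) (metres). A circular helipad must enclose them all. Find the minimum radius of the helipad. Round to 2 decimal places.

Side lengths²: PQ² = 40, PR² = 53, QR² = 17.
Since PR² = 53 < 40 + 17 = 57, the triangle is acute, so the smallest enclosing circle is the circumcircle.
Circumcentre = (15/26, 85/26), r² = 4505/338.
r = √(4505/338) ≈ 3.65.

3.65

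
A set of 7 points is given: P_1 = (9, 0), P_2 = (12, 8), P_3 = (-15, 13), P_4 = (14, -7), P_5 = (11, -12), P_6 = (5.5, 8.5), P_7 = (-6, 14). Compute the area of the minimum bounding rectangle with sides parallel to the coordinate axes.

x ranges over [-15, 14], width 29.
y ranges over [-12, 14], height 26.
Area = 29 × 26 = 754.

754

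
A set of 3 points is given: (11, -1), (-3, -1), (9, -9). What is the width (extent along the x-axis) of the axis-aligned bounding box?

max x = 11, min x = -3, so width = 14.

14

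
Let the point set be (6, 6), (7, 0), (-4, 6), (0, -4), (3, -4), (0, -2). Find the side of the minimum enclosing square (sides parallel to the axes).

11

The bounding box has width 11 and height 10.
An axis-aligned square enclosing the set must have side ≥ max(width, height).
So the minimum side is max(11, 10) = 11.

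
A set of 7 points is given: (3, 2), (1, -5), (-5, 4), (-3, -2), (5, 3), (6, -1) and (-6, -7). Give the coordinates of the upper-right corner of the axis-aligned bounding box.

x-range [-6, 6], y-range [-7, 4].
The upper-right corner is (6, 4).

(6, 4)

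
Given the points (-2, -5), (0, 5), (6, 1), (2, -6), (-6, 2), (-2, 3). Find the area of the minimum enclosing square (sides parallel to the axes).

144

The bounding box has width 12 and height 11.
An axis-aligned square enclosing the set must have side ≥ max(width, height).
So the minimum side is max(12, 11) = 12.
Area = 12² = 144.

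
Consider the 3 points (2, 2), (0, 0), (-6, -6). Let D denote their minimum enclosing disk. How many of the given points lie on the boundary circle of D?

Call the three points A, B, C in the order given.
Side lengths²: AB² = 8, AC² = 128, BC² = 72.
Since AC² = 128 ≥ 72 + 8 = 80, the angle opposite AC is not acute, so the smallest enclosing circle has AC as diameter.
Centre = midpoint of AC = (-2, -2), r² = 128/4 = 32.
The points at distance exactly r from the centre are (2, 2), (-6, -6) — 2 points.

2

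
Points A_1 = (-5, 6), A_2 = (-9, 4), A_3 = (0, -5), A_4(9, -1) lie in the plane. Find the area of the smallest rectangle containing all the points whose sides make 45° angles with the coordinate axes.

In coordinates u = x + y, v = x − y the rectangle is axis-aligned; the map (x,y)→(u,v) scales areas by 2.
u-values: 1, -5, -5, 8; range = 8 − (-5) = 13.
v-values: -11, -13, 5, 10; range = 10 − (-13) = 23.
Area = (13 × 23) / 2 = 149.5.

149.5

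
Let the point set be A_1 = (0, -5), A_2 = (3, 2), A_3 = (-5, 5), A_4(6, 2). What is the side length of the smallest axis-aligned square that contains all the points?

11

The bounding box has width 11 and height 10.
An axis-aligned square enclosing the set must have side ≥ max(width, height).
So the minimum side is max(11, 10) = 11.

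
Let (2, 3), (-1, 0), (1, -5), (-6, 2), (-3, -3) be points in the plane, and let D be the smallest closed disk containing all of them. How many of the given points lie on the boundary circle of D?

3

A smallest enclosing disk is always determined by at most three of the input points on its boundary.
The minimum enclosing circle is determined by three boundary points: (2, 3), (1, -5), (-6, 2).
Their circumcentre is (-29/18, -11/18) with r² = 4225/162.
The farthest remaining point (-3, -3) is at distance² 1237/162 ≤ 4225/162.
The points at distance exactly r from the centre are (2, 3), (1, -5), (-6, 2) — 3 points.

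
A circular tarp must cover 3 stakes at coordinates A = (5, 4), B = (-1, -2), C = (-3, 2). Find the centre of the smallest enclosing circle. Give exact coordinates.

Side lengths²: AB² = 72, AC² = 68, BC² = 20.
Since AB² = 72 < 68 + 20 = 88, the triangle is acute, so the smallest enclosing circle is the circumcircle.
Circumcentre = (4/3, 5/3), r² = 170/9.
Centre = (4/3, 5/3).

(4/3, 5/3)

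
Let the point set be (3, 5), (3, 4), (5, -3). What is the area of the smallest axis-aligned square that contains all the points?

64

The bounding box has width 2 and height 8.
An axis-aligned square enclosing the set must have side ≥ max(width, height).
So the minimum side is max(2, 8) = 8.
Area = 8² = 64.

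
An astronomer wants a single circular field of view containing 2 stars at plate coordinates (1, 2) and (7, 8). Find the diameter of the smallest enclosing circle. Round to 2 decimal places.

The smallest circle enclosing two points has them as diameter endpoints.
Centre = midpoint = (4, 5); r² = |(1, 2)−(7, 8)|²/4 = 72/4 = 18.
Diameter = 2r = 2√18 ≈ 8.49.

8.49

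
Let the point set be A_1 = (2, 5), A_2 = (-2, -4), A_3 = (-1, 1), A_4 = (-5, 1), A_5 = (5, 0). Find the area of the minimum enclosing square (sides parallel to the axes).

100

The bounding box has width 10 and height 9.
An axis-aligned square enclosing the set must have side ≥ max(width, height).
So the minimum side is max(10, 9) = 10.
Area = 10² = 100.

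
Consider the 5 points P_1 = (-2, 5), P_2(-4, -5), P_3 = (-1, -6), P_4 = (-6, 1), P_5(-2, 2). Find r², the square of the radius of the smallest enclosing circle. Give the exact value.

30.5

A smallest enclosing disk is always determined by at most three of the input points on its boundary.
The farthest pair is P_1–P_3 with squared distance 122. The circle on this segment as diameter has centre (-1.5, -0.5) and r² = 122/4 = 30.5.
Check P_2: distance² to centre = 26.5 ≤ 30.5, so it lies inside.
All remaining points lie in this disk, and no smaller disk contains both endpoints, so this is the minimum enclosing circle.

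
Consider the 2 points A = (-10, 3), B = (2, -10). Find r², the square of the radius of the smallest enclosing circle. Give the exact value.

The smallest circle enclosing two points has them as diameter endpoints.
Centre = midpoint = (-4, -3.5); r² = |AB|²/4 = 313/4 = 78.25.

78.25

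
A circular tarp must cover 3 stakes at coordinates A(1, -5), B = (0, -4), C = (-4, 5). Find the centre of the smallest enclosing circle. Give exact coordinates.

Side lengths²: AB² = 2, AC² = 125, BC² = 97.
Since AC² = 125 ≥ 97 + 2 = 99, the angle opposite AC is not acute, so the smallest enclosing circle has AC as diameter.
Centre = midpoint of AC = (-1.5, 0), r² = 125/4 = 31.25.
Centre = (-1.5, 0).

(-1.5, 0)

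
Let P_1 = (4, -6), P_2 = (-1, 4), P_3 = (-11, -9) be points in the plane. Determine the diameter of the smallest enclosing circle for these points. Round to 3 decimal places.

Side lengths²: P_1P_2² = 125, P_1P_3² = 234, P_2P_3² = 269.
Since P_2P_3² = 269 < 234 + 125 = 359, the triangle is acute, so the smallest enclosing circle is the circumcircle.
Circumcentre = (-93/22, -85/22), r² = 17485/242.
Diameter = 2r = 2√(17485/242) ≈ 17.000.

17.000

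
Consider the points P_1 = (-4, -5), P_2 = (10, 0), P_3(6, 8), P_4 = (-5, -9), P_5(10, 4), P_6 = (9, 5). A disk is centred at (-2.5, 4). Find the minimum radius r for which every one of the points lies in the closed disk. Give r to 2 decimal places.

13.24

The required radius is the distance from (-2.5, 4) to the farthest point.
Squared distances: 83.25, 172.25, 88.25, 175.25, 156.25, 133.25.
Maximum is 175.25, attained at P_4.
r = √(175.25) ≈ 13.24.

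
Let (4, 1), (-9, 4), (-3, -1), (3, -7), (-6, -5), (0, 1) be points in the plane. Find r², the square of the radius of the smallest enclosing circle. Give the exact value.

A smallest enclosing disk is always determined by at most three of the input points on its boundary.
The farthest pair is (-9, 4)–(3, -7) with squared distance 265. The circle on this segment as diameter has centre (-3, -1.5) and r² = 265/4 = 66.25.
Check (4, 1): distance² to centre = 55.25 ≤ 66.25, so it lies inside.
All remaining points lie in this disk, and no smaller disk contains both endpoints, so this is the minimum enclosing circle.

66.25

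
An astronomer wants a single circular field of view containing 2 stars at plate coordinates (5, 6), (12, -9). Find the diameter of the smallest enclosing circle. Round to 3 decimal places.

The smallest circle enclosing two points has them as diameter endpoints.
Centre = midpoint = (8.5, -1.5); r² = |(5, 6)−(12, -9)|²/4 = 274/4 = 68.5.
Diameter = 2r = 2√(68.5) ≈ 16.553.

16.553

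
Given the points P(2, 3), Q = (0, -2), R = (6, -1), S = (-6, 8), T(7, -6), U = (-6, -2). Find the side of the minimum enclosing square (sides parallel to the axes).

14

The bounding box has width 13 and height 14.
An axis-aligned square enclosing the set must have side ≥ max(width, height).
So the minimum side is max(13, 14) = 14.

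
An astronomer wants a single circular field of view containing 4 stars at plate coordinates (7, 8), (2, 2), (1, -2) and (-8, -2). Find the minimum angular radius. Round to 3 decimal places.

9.014

A smallest enclosing disk is always determined by at most three of the input points on its boundary.
The farthest pair is (7, 8)–(-8, -2) with squared distance 325. The circle on this segment as diameter has centre (-0.5, 3) and r² = 325/4 = 81.25.
Check (2, 2): distance² to centre = 7.25 ≤ 81.25, so it lies inside.
All remaining points lie in this disk, and no smaller disk contains both endpoints, so this is the minimum enclosing circle.
r = √(81.25) ≈ 9.014.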